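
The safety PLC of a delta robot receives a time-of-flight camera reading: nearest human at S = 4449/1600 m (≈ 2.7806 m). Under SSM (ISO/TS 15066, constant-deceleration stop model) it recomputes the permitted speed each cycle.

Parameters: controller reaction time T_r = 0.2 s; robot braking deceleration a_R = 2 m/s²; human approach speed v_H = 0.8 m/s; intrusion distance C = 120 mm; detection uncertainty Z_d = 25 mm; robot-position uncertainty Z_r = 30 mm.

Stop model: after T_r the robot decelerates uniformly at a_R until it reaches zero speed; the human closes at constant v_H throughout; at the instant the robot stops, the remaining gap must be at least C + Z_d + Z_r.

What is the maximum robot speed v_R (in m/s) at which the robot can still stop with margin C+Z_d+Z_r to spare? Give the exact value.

v_R_max = 43/20 m/s = 2.1500 m/s

quadratic (1/4)·v² + (3/5)·v + (-3913/1600) = 0
  disc = (3/5)² − 4·(1/4)·(-3913/1600) = 4489/1600 ; √disc = 67/40
  v_R = (−(3/5) + 67/40) / (2·(1/4)) = 43/20 m/s
check:
braking lasts T_s = (43/20)/2 = 1.0750 s
reaction-phase robot travel = 2.1500·0.2000 = 0.4300 m
robot under decel: 2.1500²/(2·2.0000) = 1.1556 m
human closes 0.8000·1.2750 = 1.0200 m
residual clearance needed = 0.1200+0.0250+0.0300 = 0.1750 m
sum ≈ 0.4300+1.1556+1.0200+0.1750 ≈ 2.7806 m = S ✓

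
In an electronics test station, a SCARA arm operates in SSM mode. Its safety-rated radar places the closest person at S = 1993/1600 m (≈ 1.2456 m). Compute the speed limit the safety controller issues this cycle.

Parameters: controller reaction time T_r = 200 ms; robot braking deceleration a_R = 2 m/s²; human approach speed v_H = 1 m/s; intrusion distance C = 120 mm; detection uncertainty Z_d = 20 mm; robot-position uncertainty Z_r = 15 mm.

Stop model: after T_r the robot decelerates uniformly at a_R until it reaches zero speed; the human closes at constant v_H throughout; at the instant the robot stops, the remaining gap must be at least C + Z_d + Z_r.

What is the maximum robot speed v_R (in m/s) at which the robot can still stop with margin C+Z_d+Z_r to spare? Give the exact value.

collect terms ⇒ (1/4)·v_R² + (7/10)·v_R + (-57/64) = 0
  disc = (7/10)² − 4·(1/4)·(-57/64) = 2209/1600 ; √disc = 47/40
  v_R = (−(7/10) + 47/40) / (2·(1/4)) = 19/20 m/s
check:
braking lasts T_s = (19/20)/2 = 0.4750 s
robot covers v_R·T_r = 0.9500·0.2000 = 0.1900 m before braking
robot covers 0.9500·0.4750 − ½·2.0000·0.4750² = 0.2256 m while stopping
human closes 1.0000·0.6750 = 0.6750 m
residual clearance needed = 0.1200+0.0200+0.0150 = 0.1550 m
sum ≈ 0.1900+0.2256+0.6750+0.1550 ≈ 1.2456 m = S ✓

v_R_max = 19/20 m/s = 0.9500 m/s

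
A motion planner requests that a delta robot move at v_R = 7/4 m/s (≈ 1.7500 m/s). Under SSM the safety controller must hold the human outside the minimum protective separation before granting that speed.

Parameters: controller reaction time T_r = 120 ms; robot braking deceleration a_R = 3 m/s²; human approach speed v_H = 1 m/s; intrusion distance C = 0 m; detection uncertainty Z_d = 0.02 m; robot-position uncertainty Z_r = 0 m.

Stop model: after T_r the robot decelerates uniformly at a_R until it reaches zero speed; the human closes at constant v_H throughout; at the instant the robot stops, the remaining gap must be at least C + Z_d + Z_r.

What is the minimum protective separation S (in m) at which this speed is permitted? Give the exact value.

S_min = 231/160 m = 1.4438 m

braking lasts T_s = (7/4)/3 = 0.5833 s
robot covers v_R·T_r = 1.7500·0.1200 = 0.2100 m before braking
robot covers 1.7500·0.5833 − ½·3.0000·0.5833² = 0.5104 m while stopping
human closes 1.0000·0.7033 = 0.7033 m
C+Z_d+Z_r = 0.0000+0.0200+0.0000 = 0.0200 m
S_min ≈ 0.2100+0.5104+0.7033+0.0200  ⇒  S_min = 231/160 m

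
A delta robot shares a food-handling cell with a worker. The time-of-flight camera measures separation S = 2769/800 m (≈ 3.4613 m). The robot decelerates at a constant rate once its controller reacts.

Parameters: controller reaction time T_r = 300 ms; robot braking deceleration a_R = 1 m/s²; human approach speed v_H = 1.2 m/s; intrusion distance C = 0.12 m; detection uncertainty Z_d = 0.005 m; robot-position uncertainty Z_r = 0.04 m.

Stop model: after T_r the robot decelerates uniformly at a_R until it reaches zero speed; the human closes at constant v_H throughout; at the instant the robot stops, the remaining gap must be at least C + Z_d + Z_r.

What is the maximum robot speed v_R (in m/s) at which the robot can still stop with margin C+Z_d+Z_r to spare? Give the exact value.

at the boundary: (1/2)·v² + (3/2)·v + (-2349/800) = 0
  disc = (3/2)² − 4·(1/2)·(-2349/800) = 3249/400 ; √disc = 57/20
  v_R = (−(3/2) + 57/20) / (2·(1/2)) = 27/20 m/s
check:
T_s = v_R/a_R = (27/20)/1 = 1.3500 s
reaction-phase robot travel = 1.3500·0.3000 = 0.4050 m
robot under decel: 1.3500²/(2·1.0000) = 0.9113 m
human over T_r+T_s: 1.2000·(0.3000+1.3500) = 1.9800 m
residual clearance needed = 0.1200+0.0050+0.0400 = 0.1650 m
sum ≈ 0.4050+0.9113+1.9800+0.1650 ≈ 3.4613 m = S ✓

v_R_max = 27/20 m/s = 1.3500 m/s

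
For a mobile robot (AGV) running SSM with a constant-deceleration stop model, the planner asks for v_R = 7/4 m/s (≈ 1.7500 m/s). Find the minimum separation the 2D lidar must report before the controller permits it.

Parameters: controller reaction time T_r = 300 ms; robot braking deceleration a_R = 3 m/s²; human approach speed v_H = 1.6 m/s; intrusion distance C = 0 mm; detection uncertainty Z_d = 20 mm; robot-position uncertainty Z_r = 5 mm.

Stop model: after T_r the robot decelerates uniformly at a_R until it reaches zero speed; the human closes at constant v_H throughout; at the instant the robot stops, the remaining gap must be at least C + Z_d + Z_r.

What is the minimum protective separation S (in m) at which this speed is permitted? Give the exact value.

braking lasts T_s = (7/4)/3 = 0.5833 s
reaction-phase robot travel = 1.7500·0.3000 = 0.5250 m
robot under decel: 1.7500²/(2·3.0000) = 0.5104 m
person approaches 1.6000·(0.3000+0.5833) = 1.4133 m
residual clearance needed = 0.0000+0.0200+0.0050 = 0.0250 m
S_min ≈ 0.5250+0.5104+1.4133+0.0250  ⇒  S_min = 1979/800 m

S_min = 1979/800 m = 2.4737 m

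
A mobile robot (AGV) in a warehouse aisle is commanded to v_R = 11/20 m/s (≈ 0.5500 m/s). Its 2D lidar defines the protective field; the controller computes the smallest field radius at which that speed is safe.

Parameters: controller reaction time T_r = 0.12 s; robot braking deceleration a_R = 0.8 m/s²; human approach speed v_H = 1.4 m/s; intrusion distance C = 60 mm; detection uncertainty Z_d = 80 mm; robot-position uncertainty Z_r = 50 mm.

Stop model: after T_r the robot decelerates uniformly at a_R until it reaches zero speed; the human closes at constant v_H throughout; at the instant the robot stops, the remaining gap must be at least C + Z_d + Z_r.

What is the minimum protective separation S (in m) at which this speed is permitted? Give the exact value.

S_min = 25209/16000 m = 1.5756 m

stop time T_s = (11/20)/(4/5) = 0.6875 s
robot covers v_R·T_r = 0.5500·0.1200 = 0.0660 m before braking
robot under decel: 0.5500²/(2·0.8000) = 0.1891 m
human closes 1.4000·0.8075 = 1.1305 m
margins: 0.0600+0.0800+0.0500 = 0.1900 m
S_min ≈ 0.0660+0.1891+1.1305+0.1900  ⇒  S_min = 25209/16000 m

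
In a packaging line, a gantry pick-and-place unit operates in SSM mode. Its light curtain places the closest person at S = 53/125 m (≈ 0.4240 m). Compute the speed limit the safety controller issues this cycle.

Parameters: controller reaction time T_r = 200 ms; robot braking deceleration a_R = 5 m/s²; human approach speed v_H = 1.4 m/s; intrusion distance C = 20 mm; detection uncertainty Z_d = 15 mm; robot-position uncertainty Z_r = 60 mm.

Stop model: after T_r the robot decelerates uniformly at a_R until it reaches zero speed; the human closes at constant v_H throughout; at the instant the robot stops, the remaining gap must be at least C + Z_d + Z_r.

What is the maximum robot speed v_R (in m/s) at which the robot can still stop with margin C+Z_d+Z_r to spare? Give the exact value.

v_R_max = 1/10 m/s = 0.1000 m/s

quadratic (1/10)·v² + (12/25)·v + (-49/1000) = 0
  disc = (12/25)² − 4·(1/10)·(-49/1000) = 1/4 ; √disc = 1/2
  v_R = (−(12/25) + 1/2) / (2·(1/10)) = 1/10 m/s
check:
T_s = v_R/a_R = (1/10)/5 = 0.0200 s
robot in T_r: 0.1000·0.2000 = 0.0200 m
robot under decel: 0.1000²/(2·5.0000) = 0.0010 m
human closes 1.4000·0.2200 = 0.3080 m
C+Z_d+Z_r = 0.0200+0.0150+0.0600 = 0.0950 m
sum ≈ 0.0200+0.0010+0.3080+0.0950 ≈ 0.4240 m = S ✓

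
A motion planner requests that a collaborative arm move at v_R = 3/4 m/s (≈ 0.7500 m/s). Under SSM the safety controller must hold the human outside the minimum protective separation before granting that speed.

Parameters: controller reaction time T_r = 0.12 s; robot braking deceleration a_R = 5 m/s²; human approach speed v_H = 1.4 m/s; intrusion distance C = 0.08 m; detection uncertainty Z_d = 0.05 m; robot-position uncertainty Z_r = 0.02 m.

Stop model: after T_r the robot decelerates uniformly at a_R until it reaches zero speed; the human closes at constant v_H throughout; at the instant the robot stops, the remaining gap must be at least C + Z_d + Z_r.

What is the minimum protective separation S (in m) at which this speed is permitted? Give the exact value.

S_min = 2697/4000 m = 0.6743 m

T_s = v_R/a_R = (3/4)/5 = 0.1500 s
robot in T_r: 0.7500·0.1200 = 0.0900 m
braking distance = 0.7500²/(2·5.0000) = 0.0563 m
human closes 1.4000·0.2700 = 0.3780 m
residual clearance needed = 0.0800+0.0500+0.0200 = 0.1500 m
S_min ≈ 0.0900+0.0563+0.3780+0.1500  ⇒  S_min = 2697/4000 m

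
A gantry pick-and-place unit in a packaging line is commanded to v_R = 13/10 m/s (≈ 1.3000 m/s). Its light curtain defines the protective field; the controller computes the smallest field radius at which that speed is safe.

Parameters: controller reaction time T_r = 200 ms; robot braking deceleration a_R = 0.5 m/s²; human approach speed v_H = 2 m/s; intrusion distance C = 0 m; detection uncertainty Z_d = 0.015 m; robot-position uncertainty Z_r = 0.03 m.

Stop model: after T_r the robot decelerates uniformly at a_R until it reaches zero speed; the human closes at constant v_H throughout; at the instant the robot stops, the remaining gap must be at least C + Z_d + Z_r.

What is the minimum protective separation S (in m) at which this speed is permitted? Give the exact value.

stop time T_s = (13/10)/(1/2) = 2.6000 s
robot in T_r: 1.3000·0.2000 = 0.2600 m
robot covers 1.3000·2.6000 − ½·0.5000·2.6000² = 1.6900 m while stopping
human over T_r+T_s: 2.0000·(0.2000+2.6000) = 5.6000 m
margins: 0.0000+0.0150+0.0300 = 0.0450 m
S_min ≈ 0.2600+1.6900+5.6000+0.0450  ⇒  S_min = 1519/200 m

S_min = 1519/200 m = 7.5950 m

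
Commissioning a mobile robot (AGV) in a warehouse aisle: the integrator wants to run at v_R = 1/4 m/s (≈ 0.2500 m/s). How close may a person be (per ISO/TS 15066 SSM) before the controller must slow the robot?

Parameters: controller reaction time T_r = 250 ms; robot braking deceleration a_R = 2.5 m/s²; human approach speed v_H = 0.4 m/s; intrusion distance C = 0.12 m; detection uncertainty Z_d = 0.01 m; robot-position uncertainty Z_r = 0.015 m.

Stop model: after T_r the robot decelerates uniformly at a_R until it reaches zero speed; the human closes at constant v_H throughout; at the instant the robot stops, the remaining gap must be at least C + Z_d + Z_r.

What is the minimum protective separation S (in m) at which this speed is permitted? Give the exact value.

braking lasts T_s = (1/4)/(5/2) = 0.1000 s
robot covers v_R·T_r = 0.2500·0.2500 = 0.0625 m before braking
robot under decel: 0.2500²/(2·2.5000) = 0.0125 m
human closes 0.4000·0.3500 = 0.1400 m
margins: 0.1200+0.0100+0.0150 = 0.1450 m
S_min ≈ 0.0625+0.0125+0.1400+0.1450  ⇒  S_min = 9/25 m

S_min = 9/25 m = 0.3600 m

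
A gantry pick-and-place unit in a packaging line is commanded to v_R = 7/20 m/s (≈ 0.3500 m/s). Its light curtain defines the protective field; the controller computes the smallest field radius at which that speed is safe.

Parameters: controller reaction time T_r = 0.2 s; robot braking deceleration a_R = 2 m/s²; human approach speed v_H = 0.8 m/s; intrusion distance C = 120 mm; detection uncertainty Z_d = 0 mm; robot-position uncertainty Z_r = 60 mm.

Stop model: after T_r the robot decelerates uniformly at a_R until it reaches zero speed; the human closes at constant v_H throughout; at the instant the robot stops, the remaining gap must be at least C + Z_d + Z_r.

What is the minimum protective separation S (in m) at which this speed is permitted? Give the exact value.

S_min = 929/1600 m = 0.5806 m

braking lasts T_s = (7/20)/2 = 0.1750 s
robot in T_r: 0.3500·0.2000 = 0.0700 m
robot under decel: 0.3500²/(2·2.0000) = 0.0306 m
human over T_r+T_s: 0.8000·(0.2000+0.1750) = 0.3000 m
margins: 0.1200+0.0000+0.0600 = 0.1800 m
S_min ≈ 0.0700+0.0306+0.3000+0.1800  ⇒  S_min = 929/1600 m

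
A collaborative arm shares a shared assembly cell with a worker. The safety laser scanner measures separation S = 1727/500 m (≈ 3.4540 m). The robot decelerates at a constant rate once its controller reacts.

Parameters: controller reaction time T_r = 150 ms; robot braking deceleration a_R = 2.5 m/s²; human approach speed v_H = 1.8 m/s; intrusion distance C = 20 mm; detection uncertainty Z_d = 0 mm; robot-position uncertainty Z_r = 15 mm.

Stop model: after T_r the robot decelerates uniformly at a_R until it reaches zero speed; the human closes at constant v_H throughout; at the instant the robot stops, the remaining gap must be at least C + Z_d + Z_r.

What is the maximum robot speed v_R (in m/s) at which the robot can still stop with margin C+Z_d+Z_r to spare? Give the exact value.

v_R_max = 47/20 m/s = 2.3500 m/s

collect terms ⇒ (1/5)·v_R² + (87/100)·v_R + (-3149/1000) = 0
  disc = (87/100)² − 4·(1/5)·(-3149/1000) = 32761/10000 ; √disc = 181/100
  v_R = (−(87/100) + 181/100) / (2·(1/5)) = 47/20 m/s
check:
T_s = v_R/a_R = (47/20)/(5/2) = 0.9400 s
robot covers v_R·T_r = 2.3500·0.1500 = 0.3525 m before braking
robot covers 2.3500·0.9400 − ½·2.5000·0.9400² = 1.1045 m while stopping
human closes 1.8000·1.0900 = 1.9620 m
residual clearance needed = 0.0200+0.0000+0.0150 = 0.0350 m
sum ≈ 0.3525+1.1045+1.9620+0.0350 ≈ 3.4540 m = S ✓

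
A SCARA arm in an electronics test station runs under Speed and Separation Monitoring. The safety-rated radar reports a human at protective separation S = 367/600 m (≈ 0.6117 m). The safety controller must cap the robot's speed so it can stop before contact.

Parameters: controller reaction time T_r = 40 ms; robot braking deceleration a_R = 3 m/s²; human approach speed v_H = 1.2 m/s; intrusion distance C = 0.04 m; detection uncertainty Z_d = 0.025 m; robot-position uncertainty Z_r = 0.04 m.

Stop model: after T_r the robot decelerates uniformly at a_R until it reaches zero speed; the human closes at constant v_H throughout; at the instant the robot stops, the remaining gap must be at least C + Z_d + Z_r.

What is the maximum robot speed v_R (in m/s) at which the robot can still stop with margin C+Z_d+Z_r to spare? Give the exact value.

v_R_max = 4/5 m/s = 0.8000 m/s

at the boundary: (1/6)·v² + (11/25)·v + (-172/375) = 0
  disc = (11/25)² − 4·(1/6)·(-172/375) = 2809/5625 ; √disc = 53/75
  v_R = (−(11/25) + 53/75) / (2·(1/6)) = 4/5 m/s
check:
braking lasts T_s = (4/5)/3 = 0.2667 s
robot in T_r: 0.8000·0.0400 = 0.0320 m
robot under decel: 0.8000²/(2·3.0000) = 0.1067 m
human closes 1.2000·0.3067 = 0.3680 m
residual clearance needed = 0.0400+0.0250+0.0400 = 0.1050 m
sum ≈ 0.0320+0.1067+0.3680+0.1050 ≈ 0.6117 m = S ✓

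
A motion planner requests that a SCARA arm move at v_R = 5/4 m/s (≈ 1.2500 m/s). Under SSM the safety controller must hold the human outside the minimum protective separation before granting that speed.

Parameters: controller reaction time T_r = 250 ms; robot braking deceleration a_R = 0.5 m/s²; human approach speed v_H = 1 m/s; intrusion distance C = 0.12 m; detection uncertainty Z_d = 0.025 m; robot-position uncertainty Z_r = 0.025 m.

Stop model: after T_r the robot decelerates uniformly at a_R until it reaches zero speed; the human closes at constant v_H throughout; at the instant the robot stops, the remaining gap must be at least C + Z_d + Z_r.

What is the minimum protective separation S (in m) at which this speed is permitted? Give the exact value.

S_min = 959/200 m = 4.7950 m

stop time T_s = (5/4)/(1/2) = 2.5000 s
robot covers v_R·T_r = 1.2500·0.2500 = 0.3125 m before braking
robot covers 1.2500·2.5000 − ½·0.5000·2.5000² = 1.5625 m while stopping
human over T_r+T_s: 1.0000·(0.2500+2.5000) = 2.7500 m
margins: 0.1200+0.0250+0.0250 = 0.1700 m
S_min ≈ 0.3125+1.5625+2.7500+0.1700  ⇒  S_min = 959/200 m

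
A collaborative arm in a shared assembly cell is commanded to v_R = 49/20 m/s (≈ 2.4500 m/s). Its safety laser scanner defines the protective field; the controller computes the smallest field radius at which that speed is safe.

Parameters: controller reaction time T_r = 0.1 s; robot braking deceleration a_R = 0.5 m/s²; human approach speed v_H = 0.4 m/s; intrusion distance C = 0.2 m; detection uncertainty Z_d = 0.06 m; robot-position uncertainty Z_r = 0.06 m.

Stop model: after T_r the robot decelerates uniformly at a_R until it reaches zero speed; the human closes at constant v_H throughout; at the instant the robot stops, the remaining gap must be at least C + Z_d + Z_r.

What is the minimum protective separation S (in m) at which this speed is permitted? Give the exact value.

braking lasts T_s = (49/20)/(1/2) = 4.9000 s
robot covers v_R·T_r = 2.4500·0.1000 = 0.2450 m before braking
braking distance = 2.4500²/(2·0.5000) = 6.0025 m
human over T_r+T_s: 0.4000·(0.1000+4.9000) = 2.0000 m
margins: 0.2000+0.0600+0.0600 = 0.3200 m
S_min ≈ 0.2450+6.0025+2.0000+0.3200  ⇒  S_min = 3427/400 m

S_min = 3427/400 m = 8.5675 m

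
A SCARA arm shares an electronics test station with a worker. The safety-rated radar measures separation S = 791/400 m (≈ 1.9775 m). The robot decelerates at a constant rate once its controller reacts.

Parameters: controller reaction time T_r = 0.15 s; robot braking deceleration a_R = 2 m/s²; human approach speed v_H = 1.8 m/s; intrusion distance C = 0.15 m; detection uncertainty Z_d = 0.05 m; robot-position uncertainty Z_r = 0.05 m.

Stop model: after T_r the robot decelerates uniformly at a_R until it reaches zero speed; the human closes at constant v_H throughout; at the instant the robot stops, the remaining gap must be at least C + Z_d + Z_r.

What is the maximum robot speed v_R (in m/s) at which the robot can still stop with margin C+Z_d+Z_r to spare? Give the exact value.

v_R_max = 11/10 m/s = 1.1000 m/s

collect terms ⇒ (1/4)·v_R² + (21/20)·v_R + (-583/400) = 0
  disc = (21/20)² − 4·(1/4)·(-583/400) = 64/25 ; √disc = 8/5
  v_R = (−(21/20) + 8/5) / (2·(1/4)) = 11/10 m/s
check:
braking lasts T_s = (11/10)/2 = 0.5500 s
robot in T_r: 1.1000·0.1500 = 0.1650 m
robot under decel: 1.1000²/(2·2.0000) = 0.3025 m
human over T_r+T_s: 1.8000·(0.1500+0.5500) = 1.2600 m
C+Z_d+Z_r = 0.1500+0.0500+0.0500 = 0.2500 m
sum ≈ 0.1650+0.3025+1.2600+0.2500 ≈ 1.9775 m = S ✓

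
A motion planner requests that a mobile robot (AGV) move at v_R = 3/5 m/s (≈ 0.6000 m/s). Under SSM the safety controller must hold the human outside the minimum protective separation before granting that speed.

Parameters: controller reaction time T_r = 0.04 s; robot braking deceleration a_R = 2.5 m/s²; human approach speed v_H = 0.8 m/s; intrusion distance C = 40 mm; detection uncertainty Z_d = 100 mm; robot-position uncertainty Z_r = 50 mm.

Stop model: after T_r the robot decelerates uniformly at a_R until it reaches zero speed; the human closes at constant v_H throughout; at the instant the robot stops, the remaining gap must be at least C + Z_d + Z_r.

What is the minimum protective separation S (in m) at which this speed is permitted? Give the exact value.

S_min = 51/100 m = 0.5100 m

braking lasts T_s = (3/5)/(5/2) = 0.2400 s
reaction-phase robot travel = 0.6000·0.0400 = 0.0240 m
robot covers 0.6000·0.2400 − ½·2.5000·0.2400² = 0.0720 m while stopping
human over T_r+T_s: 0.8000·(0.0400+0.2400) = 0.2240 m
residual clearance needed = 0.0400+0.1000+0.0500 = 0.1900 m
S_min ≈ 0.0240+0.0720+0.2240+0.1900  ⇒  S_min = 51/100 m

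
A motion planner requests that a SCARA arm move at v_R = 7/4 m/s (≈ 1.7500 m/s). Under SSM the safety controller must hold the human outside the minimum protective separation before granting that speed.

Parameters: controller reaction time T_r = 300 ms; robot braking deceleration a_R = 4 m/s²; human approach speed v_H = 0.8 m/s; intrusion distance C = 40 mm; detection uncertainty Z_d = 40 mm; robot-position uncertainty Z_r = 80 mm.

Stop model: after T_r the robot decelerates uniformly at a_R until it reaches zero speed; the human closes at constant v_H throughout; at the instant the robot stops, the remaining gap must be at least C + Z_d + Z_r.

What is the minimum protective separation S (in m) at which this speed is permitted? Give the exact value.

braking lasts T_s = (7/4)/4 = 0.4375 s
reaction-phase robot travel = 1.7500·0.3000 = 0.5250 m
braking distance = 1.7500²/(2·4.0000) = 0.3828 m
human closes 0.8000·0.7375 = 0.5900 m
residual clearance needed = 0.0400+0.0400+0.0800 = 0.1600 m
S_min ≈ 0.5250+0.3828+0.5900+0.1600  ⇒  S_min = 1061/640 m

S_min = 1061/640 m = 1.6578 m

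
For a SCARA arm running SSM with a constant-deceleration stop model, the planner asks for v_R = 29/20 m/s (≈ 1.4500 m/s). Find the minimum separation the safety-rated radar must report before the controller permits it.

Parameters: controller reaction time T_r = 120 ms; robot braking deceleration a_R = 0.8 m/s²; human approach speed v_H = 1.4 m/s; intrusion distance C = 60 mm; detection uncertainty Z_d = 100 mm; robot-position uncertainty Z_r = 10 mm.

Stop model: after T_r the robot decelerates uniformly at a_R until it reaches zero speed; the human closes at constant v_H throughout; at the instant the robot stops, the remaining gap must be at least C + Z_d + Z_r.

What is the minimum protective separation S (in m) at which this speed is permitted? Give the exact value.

braking lasts T_s = (29/20)/(4/5) = 1.8125 s
robot in T_r: 1.4500·0.1200 = 0.1740 m
robot under decel: 1.4500²/(2·0.8000) = 1.3141 m
person approaches 1.4000·(0.1200+1.8125) = 2.7055 m
C+Z_d+Z_r = 0.0600+0.1000+0.0100 = 0.1700 m
S_min ≈ 0.1740+1.3141+2.7055+0.1700  ⇒  S_min = 69817/16000 m

S_min = 69817/16000 m = 4.3636 m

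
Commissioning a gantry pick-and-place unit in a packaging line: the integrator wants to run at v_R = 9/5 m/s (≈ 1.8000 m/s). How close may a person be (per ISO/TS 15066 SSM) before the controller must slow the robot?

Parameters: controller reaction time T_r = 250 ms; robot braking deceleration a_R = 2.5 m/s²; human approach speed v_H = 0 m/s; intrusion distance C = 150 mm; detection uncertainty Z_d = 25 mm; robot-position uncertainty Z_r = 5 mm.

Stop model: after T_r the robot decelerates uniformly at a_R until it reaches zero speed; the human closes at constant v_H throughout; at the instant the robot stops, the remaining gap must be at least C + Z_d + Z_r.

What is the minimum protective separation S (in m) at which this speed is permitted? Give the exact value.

braking lasts T_s = (9/5)/(5/2) = 0.7200 s
robot in T_r: 1.8000·0.2500 = 0.4500 m
braking distance = 1.8000²/(2·2.5000) = 0.6480 m
human closes 0.0000·0.9700 = 0.0000 m
C+Z_d+Z_r = 0.1500+0.0250+0.0050 = 0.1800 m
S_min ≈ 0.4500+0.6480+0.0000+0.1800  ⇒  S_min = 639/500 m

S_min = 639/500 m = 1.2780 m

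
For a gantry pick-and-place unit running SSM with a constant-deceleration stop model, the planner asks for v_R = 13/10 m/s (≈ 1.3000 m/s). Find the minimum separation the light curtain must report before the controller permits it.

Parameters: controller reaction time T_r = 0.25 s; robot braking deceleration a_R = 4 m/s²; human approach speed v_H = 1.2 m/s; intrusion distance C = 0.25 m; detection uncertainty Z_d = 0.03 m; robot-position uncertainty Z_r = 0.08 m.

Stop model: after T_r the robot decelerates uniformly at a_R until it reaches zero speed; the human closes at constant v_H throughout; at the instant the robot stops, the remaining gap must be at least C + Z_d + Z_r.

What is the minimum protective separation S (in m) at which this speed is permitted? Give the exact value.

S_min = 1269/800 m = 1.5862 m

braking lasts T_s = (13/10)/4 = 0.3250 s
robot covers v_R·T_r = 1.3000·0.2500 = 0.3250 m before braking
robot covers 1.3000·0.3250 − ½·4.0000·0.3250² = 0.2112 m while stopping
human closes 1.2000·0.5750 = 0.6900 m
margins: 0.2500+0.0300+0.0800 = 0.3600 m
S_min ≈ 0.3250+0.2112+0.6900+0.3600  ⇒  S_min = 1269/800 m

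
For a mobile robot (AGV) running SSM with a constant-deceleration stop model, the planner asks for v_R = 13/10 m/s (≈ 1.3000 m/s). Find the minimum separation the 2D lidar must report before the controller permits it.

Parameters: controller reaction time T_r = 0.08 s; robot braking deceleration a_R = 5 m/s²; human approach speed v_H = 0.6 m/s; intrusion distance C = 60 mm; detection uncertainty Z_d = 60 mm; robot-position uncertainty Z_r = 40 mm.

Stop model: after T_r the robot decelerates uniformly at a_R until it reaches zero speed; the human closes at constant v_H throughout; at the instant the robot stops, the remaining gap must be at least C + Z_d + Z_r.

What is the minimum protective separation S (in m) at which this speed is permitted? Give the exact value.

S_min = 637/1000 m = 0.6370 m

stop time T_s = (13/10)/5 = 0.2600 s
reaction-phase robot travel = 1.3000·0.0800 = 0.1040 m
robot covers 1.3000·0.2600 − ½·5.0000·0.2600² = 0.1690 m while stopping
human closes 0.6000·0.3400 = 0.2040 m
C+Z_d+Z_r = 0.0600+0.0600+0.0400 = 0.1600 m
S_min ≈ 0.1040+0.1690+0.2040+0.1600  ⇒  S_min = 637/1000 m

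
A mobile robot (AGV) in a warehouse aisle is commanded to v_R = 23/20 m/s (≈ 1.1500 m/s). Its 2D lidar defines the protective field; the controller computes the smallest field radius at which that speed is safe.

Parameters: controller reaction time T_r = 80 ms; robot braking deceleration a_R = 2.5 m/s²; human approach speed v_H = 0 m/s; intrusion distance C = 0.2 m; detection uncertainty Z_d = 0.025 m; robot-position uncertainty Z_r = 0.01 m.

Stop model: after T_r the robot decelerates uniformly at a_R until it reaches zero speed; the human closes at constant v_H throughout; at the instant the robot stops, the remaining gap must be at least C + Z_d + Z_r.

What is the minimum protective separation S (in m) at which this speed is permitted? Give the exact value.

S_min = 1183/2000 m = 0.5915 m

braking lasts T_s = (23/20)/(5/2) = 0.4600 s
robot in T_r: 1.1500·0.0800 = 0.0920 m
robot under decel: 1.1500²/(2·2.5000) = 0.2645 m
human over T_r+T_s: 0.0000·(0.0800+0.4600) = 0.0000 m
residual clearance needed = 0.2000+0.0250+0.0100 = 0.2350 m
S_min ≈ 0.0920+0.2645+0.0000+0.2350  ⇒  S_min = 1183/2000 m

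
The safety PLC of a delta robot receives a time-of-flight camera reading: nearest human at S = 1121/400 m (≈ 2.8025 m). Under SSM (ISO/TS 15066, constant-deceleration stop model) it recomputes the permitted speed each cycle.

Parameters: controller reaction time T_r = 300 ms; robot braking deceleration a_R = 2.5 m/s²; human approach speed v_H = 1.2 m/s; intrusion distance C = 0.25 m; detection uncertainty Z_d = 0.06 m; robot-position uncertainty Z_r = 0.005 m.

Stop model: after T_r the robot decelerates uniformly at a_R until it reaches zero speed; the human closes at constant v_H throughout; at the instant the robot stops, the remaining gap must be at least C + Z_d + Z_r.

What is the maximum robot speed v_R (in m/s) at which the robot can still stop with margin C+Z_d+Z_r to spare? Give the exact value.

v_R_max = 37/20 m/s = 1.8500 m/s

quadratic (1/5)·v² + (39/50)·v + (-851/400) = 0
  disc = (39/50)² − 4·(1/5)·(-851/400) = 1444/625 ; √disc = 38/25
  v_R = (−(39/50) + 38/25) / (2·(1/5)) = 37/20 m/s
check:
braking lasts T_s = (37/20)/(5/2) = 0.7400 s
robot covers v_R·T_r = 1.8500·0.3000 = 0.5550 m before braking
robot covers 1.8500·0.7400 − ½·2.5000·0.7400² = 0.6845 m while stopping
human closes 1.2000·1.0400 = 1.2480 m
residual clearance needed = 0.2500+0.0600+0.0050 = 0.3150 m
sum ≈ 0.5550+0.6845+1.2480+0.3150 ≈ 2.8025 m = S ✓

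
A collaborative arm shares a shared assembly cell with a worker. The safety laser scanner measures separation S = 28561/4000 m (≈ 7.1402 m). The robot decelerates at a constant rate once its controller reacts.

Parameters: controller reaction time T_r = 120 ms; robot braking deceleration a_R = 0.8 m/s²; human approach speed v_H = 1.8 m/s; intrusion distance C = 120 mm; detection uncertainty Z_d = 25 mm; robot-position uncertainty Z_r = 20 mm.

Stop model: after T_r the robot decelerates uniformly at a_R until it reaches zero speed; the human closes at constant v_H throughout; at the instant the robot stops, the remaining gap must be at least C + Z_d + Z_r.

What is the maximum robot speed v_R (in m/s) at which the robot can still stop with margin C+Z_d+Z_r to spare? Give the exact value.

collect terms ⇒ (5/8)·v_R² + (237/100)·v_R + (-27037/4000) = 0
  disc = (237/100)² − 4·(5/8)·(-27037/4000) = 900601/40000 ; √disc = 949/200
  v_R = (−(237/100) + 949/200) / (2·(5/8)) = 19/10 m/s
check:
stop time T_s = (19/10)/(4/5) = 2.3750 s
robot covers v_R·T_r = 1.9000·0.1200 = 0.2280 m before braking
robot covers 1.9000·2.3750 − ½·0.8000·2.3750² = 2.2563 m while stopping
human over T_r+T_s: 1.8000·(0.1200+2.3750) = 4.4910 m
margins: 0.1200+0.0250+0.0200 = 0.1650 m
sum ≈ 0.2280+2.2563+4.4910+0.1650 ≈ 7.1402 m = S ✓

v_R_max = 19/10 m/s = 1.9000 m/s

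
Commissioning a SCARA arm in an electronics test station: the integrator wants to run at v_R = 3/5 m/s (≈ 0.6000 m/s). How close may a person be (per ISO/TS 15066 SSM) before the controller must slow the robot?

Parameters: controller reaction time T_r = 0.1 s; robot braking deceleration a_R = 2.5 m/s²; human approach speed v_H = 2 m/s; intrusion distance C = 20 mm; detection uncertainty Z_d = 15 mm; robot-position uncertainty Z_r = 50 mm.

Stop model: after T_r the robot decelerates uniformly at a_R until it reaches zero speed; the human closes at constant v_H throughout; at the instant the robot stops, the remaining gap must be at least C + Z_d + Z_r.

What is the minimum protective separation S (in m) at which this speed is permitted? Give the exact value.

braking lasts T_s = (3/5)/(5/2) = 0.2400 s
reaction-phase robot travel = 0.6000·0.1000 = 0.0600 m
robot under decel: 0.6000²/(2·2.5000) = 0.0720 m
human over T_r+T_s: 2.0000·(0.1000+0.2400) = 0.6800 m
margins: 0.0200+0.0150+0.0500 = 0.0850 m
S_min ≈ 0.0600+0.0720+0.6800+0.0850  ⇒  S_min = 897/1000 m

S_min = 897/1000 m = 0.8970 m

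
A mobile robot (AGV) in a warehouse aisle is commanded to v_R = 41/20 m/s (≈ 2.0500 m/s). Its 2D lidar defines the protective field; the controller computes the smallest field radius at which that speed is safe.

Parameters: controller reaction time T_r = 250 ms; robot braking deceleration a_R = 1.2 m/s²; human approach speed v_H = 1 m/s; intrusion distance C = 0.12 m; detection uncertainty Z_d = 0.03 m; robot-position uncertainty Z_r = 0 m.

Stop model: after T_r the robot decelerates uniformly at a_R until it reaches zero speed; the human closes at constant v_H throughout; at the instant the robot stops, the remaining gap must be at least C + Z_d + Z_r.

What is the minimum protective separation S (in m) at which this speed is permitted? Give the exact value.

stop time T_s = (41/20)/(6/5) = 1.7083 s
robot covers v_R·T_r = 2.0500·0.2500 = 0.5125 m before braking
robot covers 2.0500·1.7083 − ½·1.2000·1.7083² = 1.7510 m while stopping
person approaches 1.0000·(0.2500+1.7083) = 1.9583 m
margins: 0.1200+0.0300+0.0000 = 0.1500 m
S_min ≈ 0.5125+1.7510+1.9583+0.1500  ⇒  S_min = 1399/320 m

S_min = 1399/320 m = 4.3719 m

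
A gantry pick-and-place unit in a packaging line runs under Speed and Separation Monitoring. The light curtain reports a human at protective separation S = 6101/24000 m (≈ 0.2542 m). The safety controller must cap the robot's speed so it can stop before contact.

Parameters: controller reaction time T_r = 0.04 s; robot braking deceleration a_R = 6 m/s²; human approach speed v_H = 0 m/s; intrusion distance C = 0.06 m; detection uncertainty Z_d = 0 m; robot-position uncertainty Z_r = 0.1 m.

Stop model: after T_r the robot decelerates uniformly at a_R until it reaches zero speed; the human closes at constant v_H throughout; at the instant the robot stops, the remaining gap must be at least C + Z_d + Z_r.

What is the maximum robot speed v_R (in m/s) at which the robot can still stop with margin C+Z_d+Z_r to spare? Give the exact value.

v_R_max = 17/20 m/s = 0.8500 m/s

quadratic (1/12)·v² + (1/25)·v + (-2261/24000) = 0
  disc = (1/25)² − 4·(1/12)·(-2261/24000) = 11881/360000 ; √disc = 109/600
  v_R = (−(1/25) + 109/600) / (2·(1/12)) = 17/20 m/s
check:
T_s = v_R/a_R = (17/20)/6 = 0.1417 s
reaction-phase robot travel = 0.8500·0.0400 = 0.0340 m
braking distance = 0.8500²/(2·6.0000) = 0.0602 m
human over T_r+T_s: 0.0000·(0.0400+0.1417) = 0.0000 m
C+Z_d+Z_r = 0.0600+0.0000+0.1000 = 0.1600 m
sum ≈ 0.0340+0.0602+0.0000+0.1600 ≈ 0.2542 m = S ✓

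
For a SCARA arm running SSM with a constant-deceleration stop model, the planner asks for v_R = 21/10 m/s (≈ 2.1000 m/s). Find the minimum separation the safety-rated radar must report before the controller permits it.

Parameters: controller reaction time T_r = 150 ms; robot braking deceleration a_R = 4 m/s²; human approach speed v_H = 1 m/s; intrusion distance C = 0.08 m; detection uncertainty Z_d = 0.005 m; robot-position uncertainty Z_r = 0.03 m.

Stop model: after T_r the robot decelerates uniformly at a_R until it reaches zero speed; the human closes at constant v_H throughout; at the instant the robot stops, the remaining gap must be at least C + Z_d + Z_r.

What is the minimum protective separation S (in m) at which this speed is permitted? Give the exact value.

braking lasts T_s = (21/10)/4 = 0.5250 s
robot covers v_R·T_r = 2.1000·0.1500 = 0.3150 m before braking
robot under decel: 2.1000²/(2·4.0000) = 0.5513 m
human over T_r+T_s: 1.0000·(0.1500+0.5250) = 0.6750 m
margins: 0.0800+0.0050+0.0300 = 0.1150 m
S_min ≈ 0.3150+0.5513+0.6750+0.1150  ⇒  S_min = 53/32 m

S_min = 53/32 m = 1.6562 m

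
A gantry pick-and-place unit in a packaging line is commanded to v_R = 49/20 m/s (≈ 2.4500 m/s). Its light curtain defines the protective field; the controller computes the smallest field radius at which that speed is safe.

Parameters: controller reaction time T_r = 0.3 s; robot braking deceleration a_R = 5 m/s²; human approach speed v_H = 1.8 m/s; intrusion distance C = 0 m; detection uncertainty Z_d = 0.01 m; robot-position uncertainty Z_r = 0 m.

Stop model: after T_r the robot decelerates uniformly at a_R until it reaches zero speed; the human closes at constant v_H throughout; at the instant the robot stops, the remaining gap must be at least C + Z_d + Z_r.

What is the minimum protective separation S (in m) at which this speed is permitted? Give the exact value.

braking lasts T_s = (49/20)/5 = 0.4900 s
robot in T_r: 2.4500·0.3000 = 0.7350 m
robot under decel: 2.4500²/(2·5.0000) = 0.6002 m
human over T_r+T_s: 1.8000·(0.3000+0.4900) = 1.4220 m
C+Z_d+Z_r = 0.0000+0.0100+0.0000 = 0.0100 m
S_min ≈ 0.7350+0.6002+1.4220+0.0100  ⇒  S_min = 11069/4000 m

S_min = 11069/4000 m = 2.7673 m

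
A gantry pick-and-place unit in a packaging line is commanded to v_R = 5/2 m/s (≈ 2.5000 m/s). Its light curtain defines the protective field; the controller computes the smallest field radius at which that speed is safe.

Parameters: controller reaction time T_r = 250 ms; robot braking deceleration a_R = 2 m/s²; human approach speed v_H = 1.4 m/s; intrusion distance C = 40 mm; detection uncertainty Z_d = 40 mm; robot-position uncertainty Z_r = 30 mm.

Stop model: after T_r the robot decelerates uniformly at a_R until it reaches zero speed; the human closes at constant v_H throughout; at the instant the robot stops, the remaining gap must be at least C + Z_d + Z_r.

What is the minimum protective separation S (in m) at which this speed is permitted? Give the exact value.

S_min = 1759/400 m = 4.3975 m

T_s = v_R/a_R = (5/2)/2 = 1.2500 s
reaction-phase robot travel = 2.5000·0.2500 = 0.6250 m
robot under decel: 2.5000²/(2·2.0000) = 1.5625 m
human closes 1.4000·1.5000 = 2.1000 m
residual clearance needed = 0.0400+0.0400+0.0300 = 0.1100 m
S_min ≈ 0.6250+1.5625+2.1000+0.1100  ⇒  S_min = 1759/400 m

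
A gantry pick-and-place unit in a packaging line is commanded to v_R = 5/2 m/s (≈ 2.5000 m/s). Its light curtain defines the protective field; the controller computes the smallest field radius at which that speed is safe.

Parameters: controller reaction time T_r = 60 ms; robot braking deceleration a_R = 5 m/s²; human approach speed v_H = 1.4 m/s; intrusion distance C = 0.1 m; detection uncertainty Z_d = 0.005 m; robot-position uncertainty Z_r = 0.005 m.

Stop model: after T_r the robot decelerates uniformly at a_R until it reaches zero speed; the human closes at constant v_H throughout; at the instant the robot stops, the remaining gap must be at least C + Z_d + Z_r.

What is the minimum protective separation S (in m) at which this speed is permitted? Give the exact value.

T_s = v_R/a_R = (5/2)/5 = 0.5000 s
robot covers v_R·T_r = 2.5000·0.0600 = 0.1500 m before braking
robot under decel: 2.5000²/(2·5.0000) = 0.6250 m
human over T_r+T_s: 1.4000·(0.0600+0.5000) = 0.7840 m
margins: 0.1000+0.0050+0.0050 = 0.1100 m
S_min ≈ 0.1500+0.6250+0.7840+0.1100  ⇒  S_min = 1669/1000 m

S_min = 1669/1000 m = 1.6690 m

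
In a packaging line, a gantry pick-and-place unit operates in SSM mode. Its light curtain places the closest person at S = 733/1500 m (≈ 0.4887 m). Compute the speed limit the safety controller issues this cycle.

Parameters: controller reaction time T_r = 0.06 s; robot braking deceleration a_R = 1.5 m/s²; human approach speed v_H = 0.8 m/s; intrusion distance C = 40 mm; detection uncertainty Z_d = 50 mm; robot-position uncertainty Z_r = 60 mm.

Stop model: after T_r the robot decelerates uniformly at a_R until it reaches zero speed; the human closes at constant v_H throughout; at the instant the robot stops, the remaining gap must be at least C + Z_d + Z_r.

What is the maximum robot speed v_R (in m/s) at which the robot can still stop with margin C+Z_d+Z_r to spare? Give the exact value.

v_R_max = 2/5 m/s = 0.4000 m/s

at the boundary: (1/3)·v² + (89/150)·v + (-109/375) = 0
  disc = (89/150)² − 4·(1/3)·(-109/375) = 1849/2500 ; √disc = 43/50
  v_R = (−(89/150) + 43/50) / (2·(1/3)) = 2/5 m/s
check:
braking lasts T_s = (2/5)/(3/2) = 0.2667 s
reaction-phase robot travel = 0.4000·0.0600 = 0.0240 m
braking distance = 0.4000²/(2·1.5000) = 0.0533 m
human over T_r+T_s: 0.8000·(0.0600+0.2667) = 0.2613 m
margins: 0.0400+0.0500+0.0600 = 0.1500 m
sum ≈ 0.0240+0.0533+0.2613+0.1500 ≈ 0.4887 m = S ✓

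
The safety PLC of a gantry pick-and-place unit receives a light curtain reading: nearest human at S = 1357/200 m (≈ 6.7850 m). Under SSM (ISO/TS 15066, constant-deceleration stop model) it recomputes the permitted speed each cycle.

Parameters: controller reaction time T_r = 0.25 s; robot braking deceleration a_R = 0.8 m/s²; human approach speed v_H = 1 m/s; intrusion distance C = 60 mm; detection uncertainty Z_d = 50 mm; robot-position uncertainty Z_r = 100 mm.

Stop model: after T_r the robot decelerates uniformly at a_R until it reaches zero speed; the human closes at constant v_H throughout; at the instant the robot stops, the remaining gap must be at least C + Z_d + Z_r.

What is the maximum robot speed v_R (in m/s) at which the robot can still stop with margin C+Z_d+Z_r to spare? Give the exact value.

v_R_max = 11/5 m/s = 2.2000 m/s

collect terms ⇒ (5/8)·v_R² + (3/2)·v_R + (-253/40) = 0
  disc = (3/2)² − 4·(5/8)·(-253/40) = 289/16 ; √disc = 17/4
  v_R = (−(3/2) + 17/4) / (2·(5/8)) = 11/5 m/s
check:
braking lasts T_s = (11/5)/(4/5) = 2.7500 s
robot in T_r: 2.2000·0.2500 = 0.5500 m
robot under decel: 2.2000²/(2·0.8000) = 3.0250 m
human closes 1.0000·3.0000 = 3.0000 m
residual clearance needed = 0.0600+0.0500+0.1000 = 0.2100 m
sum ≈ 0.5500+3.0250+3.0000+0.2100 ≈ 6.7850 m = S ✓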